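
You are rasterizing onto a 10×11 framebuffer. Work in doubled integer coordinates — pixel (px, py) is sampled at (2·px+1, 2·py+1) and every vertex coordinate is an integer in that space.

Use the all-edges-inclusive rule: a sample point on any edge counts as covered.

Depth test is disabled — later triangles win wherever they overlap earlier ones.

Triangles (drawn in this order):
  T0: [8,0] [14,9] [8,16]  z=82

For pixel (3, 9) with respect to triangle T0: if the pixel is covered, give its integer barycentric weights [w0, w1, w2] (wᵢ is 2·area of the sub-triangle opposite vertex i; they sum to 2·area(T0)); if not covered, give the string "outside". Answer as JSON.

T0:
  2·area = 96
  edge (8, 0)→(14, 9): d=(6,9) inclusive
  edge (14, 9)→(8, 16): d=(-6,7) inclusive
  edge (8, 16)→(8, 0): d=(0,-16) inclusive
    (4,1)@(9, 3): e=[9,71,16] → #
    (5,1)@(11, 3): e=[-9,57,48] → ·
    (4,2)@(9, 5): e=[21,59,16] → #
    (5,2)@(11, 5): e=[3,45,48] → #
    (6,2)@(13, 5): e=[-15,31,80] → ·
    (4,3)@(9, 7): e=[33,47,16] → #
    (6,3)@(13, 7): e=[-3,19,80] → ·
    (4,4)@(9, 9): e=[45,35,16] → #
    (6,4)@(13, 9): e=[9,7,80] → #
    (7,4)@(15, 9): e=[-9,-7,112] → ·
    (4,5)@(9, 11): e=[57,23,16] → #
    (6,5)@(13, 11): e=[21,-5,80] → ·
  covered (11 px):
    · · · · · · · · · ·
    · · · · # · · · · ·
    · · · · # # · · · ·
    · · · · # # · · · ·
    · · · · # # # · · ·
    · · · · # # · · · ·
    · · · · # · · · · ·
    · · · · · · · · · ·
    · · · · · · · · · ·
    · · · · · · · · · ·
    · · · · · · · · · ·

Final: "outside"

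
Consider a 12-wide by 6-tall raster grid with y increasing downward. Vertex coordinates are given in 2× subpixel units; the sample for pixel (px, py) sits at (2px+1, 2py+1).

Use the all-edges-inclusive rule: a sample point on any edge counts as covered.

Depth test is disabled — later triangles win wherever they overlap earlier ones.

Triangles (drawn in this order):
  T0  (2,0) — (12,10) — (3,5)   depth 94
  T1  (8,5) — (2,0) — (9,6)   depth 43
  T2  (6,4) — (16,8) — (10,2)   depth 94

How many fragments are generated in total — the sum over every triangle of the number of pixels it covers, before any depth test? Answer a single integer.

T0:
  2·area = 40
  edge (2, 0)→(12, 10): d=(10,10) inclusive
  edge (12, 10)→(3, 5): d=(-9,-5) inclusive
  edge (3, 5)→(2, 0): d=(-1,-5) inclusive
    (1,0)@(3, 1): e=[0,36,4] → █  [on edge]
    (2,0)@(5, 1): e=[-20,46,14] → ·
    (1,1)@(3, 3): e=[20,18,2] → █
    (2,1)@(5, 3): e=[0,28,12] → █  [on edge]
    (3,1)@(7, 3): e=[-20,38,22] → ·
    (1,2)@(3, 5): e=[40,0,0] → █  [on edge]
    (3,2)@(7, 5): e=[0,20,20] → █  [on edge]
    (4,2)@(9, 5): e=[-20,30,30] → ·
    (1,3)@(3, 7): e=[60,-18,-2] → ·
    (2,3)@(5, 7): e=[40,-8,8] → ·
    (3,3)@(7, 7): e=[20,2,18] → █
    (4,3)@(9, 7): e=[0,12,28] → █  [on edge]
    (5,4)@(11, 9): e=[0,4,36] → █  [on edge]
    (6,5)@(13, 11): e=[0,-4,44] → ·  [on edge]
  covered (9 px):
    · █ · · · · · · · · · ·
    · █ █ · · · · · · · · ·
    · █ █ █ · · · · · · · ·
    · · · █ █ · · · · · · ·
    · · · · · █ · · · · · ·
    · · · · · · · · · · · ·
T1:
  2·area = 1  (B↔C swapped to make it positive)
  edge (8, 5)→(9, 6): d=(1,1) inclusive
  edge (9, 6)→(2, 0): d=(-7,-6) inclusive
  edge (2, 0)→(8, 5): d=(6,5) inclusive
  covered (0 px):
    · · · · · · · · · · · ·
    · · · · · · · · · · · ·
    · · · · · · · · · · · ·
    · · · · · · · · · · · ·
    · · · · · · · · · · · ·
    · · · · · · · · · · · ·
T2:
  2·area = 36  (B↔C swapped to make it positive)
  edge (6, 4)→(10, 2): d=(4,-2) inclusive
  edge (10, 2)→(16, 8): d=(6,6) inclusive
  edge (16, 8)→(6, 4): d=(-10,-4) inclusive
    (4,0)@(9, 1): e=[-6,0,42] → ·  [on edge]
    (4,1)@(9, 3): e=[2,12,22] → █
    (5,1)@(11, 3): e=[6,0,30] → █  [on edge]
    (6,1)@(13, 3): e=[10,-12,38] → ·
    (4,2)@(9, 5): e=[10,24,2] → █
    (6,2)@(13, 5): e=[18,0,18] → █  [on edge]
    (7,2)@(15, 5): e=[22,-12,26] → ·
    (4,3)@(9, 7): e=[18,36,-18] → ·
    (5,3)@(11, 7): e=[22,24,-10] → ·
    (6,3)@(13, 7): e=[26,12,-2] → ·
    (7,3)@(15, 7): e=[30,0,6] → █  [on edge]
    (8,3)@(17, 7): e=[34,-12,14] → ·
    (8,4)@(17, 9): e=[42,0,-6] → ·  [on edge]
    (9,5)@(19, 11): e=[54,0,-18] → ·  [on edge]
  covered (6 px):
    · · · · · · · · · · · ·
    · · · · █ █ · · · · · ·
    · · · · █ █ █ · · · · ·
    · · · · · · · █ · · · ·
    · · · · · · · · · · · ·
    · · · · · · · · · · · ·

Final: 15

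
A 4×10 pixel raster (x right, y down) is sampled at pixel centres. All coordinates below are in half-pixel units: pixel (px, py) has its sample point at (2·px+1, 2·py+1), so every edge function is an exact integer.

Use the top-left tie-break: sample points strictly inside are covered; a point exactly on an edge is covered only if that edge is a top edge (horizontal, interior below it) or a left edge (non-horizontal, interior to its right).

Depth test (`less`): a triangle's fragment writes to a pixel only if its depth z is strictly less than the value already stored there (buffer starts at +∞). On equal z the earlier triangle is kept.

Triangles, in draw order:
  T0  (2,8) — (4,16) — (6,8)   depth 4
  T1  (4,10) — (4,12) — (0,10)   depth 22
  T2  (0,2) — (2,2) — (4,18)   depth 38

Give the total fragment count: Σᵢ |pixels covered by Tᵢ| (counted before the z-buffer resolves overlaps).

T0:
  2·area = 32  (B↔C swapped to make it positive)
  edge (2, 8)→(6, 8): d=(4,0) top-left  bias=+0
  edge (6, 8)→(4, 16): d=(-2,8) right/bottom  bias=-1
  edge (4, 16)→(2, 8): d=(-2,-8) top-left  bias=+0
    (1,4)@(3, 9): e=[4,22,6] → X
    (2,4)@(5, 9): e=[4,6,22] → X
    (3,4)@(7, 9): e=[4,-10,38] → .
    (1,5)@(3, 11): e=[12,18,2] → X
    (3,5)@(7, 11): e=[12,-14,34] → .
    (1,6)@(3, 13): e=[20,14,-2] → .
    (2,6)@(5, 13): e=[20,-2,14] → .
  covered (4 px):
    . . . .
    . . . .
    . . . .
    . . . .
    . X X .
    . X X .
    . . . .
    . . . .
    . . . .
    . . . .
T1:
  2·area = 8
  edge (4, 10)→(4, 12): d=(0,2) right/bottom  bias=-1
  edge (4, 12)→(0, 10): d=(-4,-2) top-left  bias=+0
  edge (0, 10)→(4, 10): d=(4,0) top-left  bias=+0
    (1,5)@(3, 11): e=[2,2,4] → X
    (2,5)@(5, 11): e=[-2,6,4] → .
    (1,6)@(3, 13): e=[2,-6,12] → .
  covered (1 px):
    . . . .
    . . . .
    . . . .
    . . . .
    . . . .
    . X . .
    . . . .
    . . . .
    . . . .
    . . . .
T2:
  2·area = 32
  edge (0, 2)→(2, 2): d=(2,0) top-left  bias=+0
  edge (2, 2)→(4, 18): d=(2,16) right/bottom  bias=-1
  edge (4, 18)→(0, 2): d=(-4,-16) top-left  bias=+0
    (0,1)@(1, 3): e=[2,18,12] → X
    (1,1)@(3, 3): e=[2,-14,44] → .
    (0,2)@(1, 5): e=[6,22,4] → X
    (1,2)@(3, 5): e=[6,-10,36] → .
    (0,3)@(1, 7): e=[10,26,-4] → .
    (1,5)@(3, 11): e=[18,2,12] → X
    (2,5)@(5, 11): e=[18,-30,44] → .
    (1,6)@(3, 13): e=[22,6,4] → X
    (2,6)@(5, 13): e=[22,-26,36] → .
    (1,7)@(3, 15): e=[26,10,-4] → .
  covered (4 px):
    . . . .
    X . . .
    X . . .
    . . . .
    . . . .
    . X . .
    . X . .
    . . . .
    . . . .
    . . . .

Result: 9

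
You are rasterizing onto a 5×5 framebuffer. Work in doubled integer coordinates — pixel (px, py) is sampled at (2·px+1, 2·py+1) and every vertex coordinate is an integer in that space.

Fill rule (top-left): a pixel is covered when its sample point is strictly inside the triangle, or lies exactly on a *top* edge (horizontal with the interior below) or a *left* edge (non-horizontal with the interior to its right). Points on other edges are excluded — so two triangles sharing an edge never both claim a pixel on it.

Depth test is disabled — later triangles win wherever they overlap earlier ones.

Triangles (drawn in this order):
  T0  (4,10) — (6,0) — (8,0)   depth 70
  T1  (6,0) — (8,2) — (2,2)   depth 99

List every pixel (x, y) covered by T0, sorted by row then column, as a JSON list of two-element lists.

T0:
  2·area = 20
  edge (4, 10)→(6, 0): d=(2,-10) top-left  bias=+0
  edge (6, 0)→(8, 0): d=(2,0) top-left  bias=+0
  edge (8, 0)→(4, 10): d=(-4,10) right/bottom  bias=-1
    (3,0)@(7, 1): e=[12,2,6] → █
    (4,0)@(9, 1): e=[32,2,-14] → ·
    (3,1)@(7, 3): e=[16,6,-2] → ·
    (2,2)@(5, 5): e=[0,10,10] → █  [on edge]
    (3,2)@(7, 5): e=[20,10,-10] → ·
    (2,3)@(5, 7): e=[4,14,2] → █
    (3,3)@(7, 7): e=[24,14,-18] → ·
    (2,4)@(5, 9): e=[8,18,-6] → ·
  covered (3 px):
    · · · █ ·
    · · · · ·
    · · █ · ·
    · · █ · ·
    · · · · ·
T1:
  2·area = 12
  edge (6, 0)→(8, 2): d=(2,2) right/bottom  bias=-1
  edge (8, 2)→(2, 2): d=(-6,0) right/bottom  bias=-1
  edge (2, 2)→(6, 0): d=(4,-2) top-left  bias=+0
    (2,0)@(5, 1): e=[4,6,2] → █
    (3,0)@(7, 1): e=[0,6,6] → ·  [on edge]
    (2,1)@(5, 3): e=[8,-6,10] → ·
    (4,1)@(9, 3): e=[0,-6,18] → ·  [on edge]
  covered (1 px):
    · · █ · ·
    · · · · ·
    · · · · ·
    · · · · ·
    · · · · ·

Final: [[3,0],[2,2],[2,3]]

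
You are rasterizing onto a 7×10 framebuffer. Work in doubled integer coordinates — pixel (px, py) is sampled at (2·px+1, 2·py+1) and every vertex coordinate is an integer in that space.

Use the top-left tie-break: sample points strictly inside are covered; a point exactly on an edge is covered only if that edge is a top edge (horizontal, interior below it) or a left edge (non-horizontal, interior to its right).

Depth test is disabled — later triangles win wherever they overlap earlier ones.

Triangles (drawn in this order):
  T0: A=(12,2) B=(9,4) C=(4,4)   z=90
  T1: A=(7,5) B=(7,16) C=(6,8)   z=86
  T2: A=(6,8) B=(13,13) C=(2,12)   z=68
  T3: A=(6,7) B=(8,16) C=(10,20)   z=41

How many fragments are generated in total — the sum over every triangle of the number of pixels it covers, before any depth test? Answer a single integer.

T0:
  2·area = 10
  edge (12, 2)→(9, 4): d=(-3,2) right/bottom  bias=-1
  edge (9, 4)→(4, 4): d=(-5,0) right/bottom  bias=-1
  edge (4, 4)→(12, 2): d=(8,-2) top-left  bias=+0
    (4,1)@(9, 3): e=[3,5,2] → █
    (5,1)@(11, 3): e=[-1,5,6] → ·
    (4,2)@(9, 5): e=[-3,-5,18] → ·
  covered (1 px):
    · · · · · · ·
    · · · · █ · ·
    · · · · · · ·
    · · · · · · ·
    · · · · · · ·
    · · · · · · ·
    · · · · · · ·
    · · · · · · ·
    · · · · · · ·
    · · · · · · ·
T1:
  2·area = 11
  edge (7, 5)→(7, 16): d=(0,11) right/bottom  bias=-1
  edge (7, 16)→(6, 8): d=(-1,-8) top-left  bias=+0
  edge (6, 8)→(7, 5): d=(1,-3) top-left  bias=+0
    (3,0)@(7, 1): e=[0,15,-4] → ·  [on edge]
    (3,1)@(7, 3): e=[0,13,-2] → ·  [on edge]
    (3,2)@(7, 5): e=[0,11,0] → ·  [on edge]
    (3,3)@(7, 7): e=[0,9,2] → ·  [on edge]
    (3,4)@(7, 9): e=[0,7,4] → ·  [on edge]
    (2,5)@(5, 11): e=[22,-11,0] → ·  [on edge]
    (3,5)@(7, 11): e=[0,5,6] → ·  [on edge]
    (3,6)@(7, 13): e=[0,3,8] → ·  [on edge]
    (3,7)@(7, 15): e=[0,1,10] → ·  [on edge]
    (1,8)@(3, 17): e=[44,-33,0] → ·  [on edge]
    (3,8)@(7, 17): e=[0,-1,12] → ·  [on edge]
    (3,9)@(7, 19): e=[0,-3,14] → ·  [on edge]
  covered (0 px):
    · · · · · · ·
    · · · · · · ·
    · · · · · · ·
    · · · · · · ·
    · · · · · · ·
    · · · · · · ·
    · · · · · · ·
    · · · · · · ·
    · · · · · · ·
    · · · · · · ·
T2:
  2·area = 48
  edge (6, 8)→(13, 13): d=(7,5) right/bottom  bias=-1
  edge (13, 13)→(2, 12): d=(-11,-1) top-left  bias=+0
  edge (2, 12)→(6, 8): d=(4,-4) top-left  bias=+0
    (6,0)@(13, 1): e=[-84,132,0] → ·  [on edge]
    (5,1)@(11, 3): e=[-60,108,0] → ·  [on edge]
    (4,2)@(9, 5): e=[-36,84,0] → ·  [on edge]
    (3,3)@(7, 7): e=[-12,60,0] → ·  [on edge]
    (2,4)@(5, 9): e=[12,36,0] → █  [on edge]
    (3,4)@(7, 9): e=[2,38,8] → █
    (4,4)@(9, 9): e=[-8,40,16] → ·
    (1,5)@(3, 11): e=[36,12,0] → █  [on edge]
    (4,5)@(9, 11): e=[6,18,24] → █
    (5,5)@(11, 11): e=[-4,20,32] → ·
    (0,6)@(1, 13): e=[60,-12,0] → ·  [on edge]
    (1,6)@(3, 13): e=[50,-10,8] → ·
    (6,6)@(13, 13): e=[0,0,48] → ·  [on edge]
  covered (6 px):
    · · · · · · ·
    · · · · · · ·
    · · · · · · ·
    · · · · · · ·
    · · █ █ · · ·
    · █ █ █ █ · ·
    · · · · · · ·
    · · · · · · ·
    · · · · · · ·
    · · · · · · ·
T3:
  2·area = 10  (B↔C swapped to make it positive)
  edge (6, 7)→(10, 20): d=(4,13) right/bottom  bias=-1
  edge (10, 20)→(8, 16): d=(-2,-4) top-left  bias=+0
  edge (8, 16)→(6, 7): d=(-2,-9) top-left  bias=+0
    (3,5)@(7, 11): e=[3,6,1] → █
    (4,5)@(9, 11): e=[-23,14,19] → ·
    (3,6)@(7, 13): e=[11,2,-3] → ·
    (4,8)@(9, 17): e=[1,2,7] → █
    (5,8)@(11, 17): e=[-25,10,25] → ·
    (4,9)@(9, 19): e=[9,-2,3] → ·
  covered (2 px):
    · · · · · · ·
    · · · · · · ·
    · · · · · · ·
    · · · · · · ·
    · · · · · · ·
    · · · █ · · ·
    · · · · · · ·
    · · · · · · ·
    · · · · █ · ·
    · · · · · · ·

Final: 9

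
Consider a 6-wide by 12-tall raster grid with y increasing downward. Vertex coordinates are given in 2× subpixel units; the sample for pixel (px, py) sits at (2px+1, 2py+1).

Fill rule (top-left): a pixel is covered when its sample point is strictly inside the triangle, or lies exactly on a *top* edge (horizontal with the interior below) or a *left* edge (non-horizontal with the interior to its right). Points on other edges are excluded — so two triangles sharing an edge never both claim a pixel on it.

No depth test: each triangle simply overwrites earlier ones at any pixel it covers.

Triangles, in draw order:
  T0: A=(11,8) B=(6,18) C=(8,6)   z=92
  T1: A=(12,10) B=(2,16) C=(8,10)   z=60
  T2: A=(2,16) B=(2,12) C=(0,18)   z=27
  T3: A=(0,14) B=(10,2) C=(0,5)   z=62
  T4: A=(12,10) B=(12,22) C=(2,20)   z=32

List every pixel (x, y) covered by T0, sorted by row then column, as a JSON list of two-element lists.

T0:
  2·area = 40
  edge (11, 8)→(6, 18): d=(-5,10) right/bottom  bias=-1
  edge (6, 18)→(8, 6): d=(2,-12) top-left  bias=+0
  edge (8, 6)→(11, 8): d=(3,2) right/bottom  bias=-1
    (4,3)@(9, 7): e=[25,14,1] → X
    (5,3)@(11, 7): e=[5,38,-3] → .
    (4,4)@(9, 9): e=[15,18,7] → X
    (5,4)@(11, 9): e=[-5,42,3] → .
    (4,5)@(9, 11): e=[5,22,13] → X
    (5,5)@(11, 11): e=[-15,46,9] → .
    (3,6)@(7, 13): e=[15,2,23] → X
    (4,6)@(9, 13): e=[-5,26,19] → .
    (3,7)@(7, 15): e=[5,6,29] → X
    (4,7)@(9, 15): e=[-15,30,25] → .
    (3,8)@(7, 17): e=[-5,10,35] → .
  covered (5 px):
    . . . . . .
    . . . . . .
    . . . . . .
    . . . . X .
    . . . . X .
    . . . . X .
    . . . X . .
    . . . X . .
    . . . . . .
    . . . . . .
    . . . . . .
    . . . . . .
T1:
  2·area = 24
  edge (12, 10)→(2, 16): d=(-10,6) right/bottom  bias=-1
  edge (2, 16)→(8, 10): d=(6,-6) top-left  bias=+0
  edge (8, 10)→(12, 10): d=(4,0) top-left  bias=+0
    (5,3)@(11, 7): e=[36,0,-12] → .  [on edge]
    (4,4)@(9, 9): e=[28,0,-4] → .  [on edge]
    (3,5)@(7, 11): e=[20,0,4] → X  [on edge]
    (4,5)@(9, 11): e=[8,12,4] → X
    (5,5)@(11, 11): e=[-4,24,4] → .
    (2,6)@(5, 13): e=[12,0,12] → X  [on edge]
    (3,6)@(7, 13): e=[0,12,12] → .  [on edge]
    (4,6)@(9, 13): e=[-12,24,12] → .
    (1,7)@(3, 15): e=[4,0,20] → X  [on edge]
    (2,7)@(5, 15): e=[-8,12,20] → .
    (0,8)@(1, 17): e=[-4,0,28] → .  [on edge]
    (1,8)@(3, 17): e=[-16,12,28] → .
  covered (4 px):
    . . . . . .
    . . . . . .
    . . . . . .
    . . . . . .
    . . . . . .
    . . . X X .
    . . X . . .
    . X . . . .
    . . . . . .
    . . . . . .
    . . . . . .
    . . . . . .
T2:
  2·area = 8  (B↔C swapped to make it positive)
  edge (2, 16)→(0, 18): d=(-2,2) right/bottom  bias=-1
  edge (0, 18)→(2, 12): d=(2,-6) top-left  bias=+0
  edge (2, 12)→(2, 16): d=(0,4) right/bottom  bias=-1
    (2,1)@(5, 3): e=[20,0,-12] → .  [on edge]
    (5,3)@(11, 7): e=[0,44,-36] → .  [on edge]
    (1,4)@(3, 9): e=[12,0,-4] → .  [on edge]
    (4,4)@(9, 9): e=[0,36,-28] → .  [on edge]
    (3,5)@(7, 11): e=[0,28,-20] → .  [on edge]
    (2,6)@(5, 13): e=[0,20,-12] → .  [on edge]
    (0,7)@(1, 15): e=[4,0,4] → X  [on edge]
    (1,7)@(3, 15): e=[0,12,-4] → .  [on edge]
    (0,8)@(1, 17): e=[0,4,4] → .  [on edge]
  covered (1 px):
    . . . . . .
    . . . . . .
    . . . . . .
    . . . . . .
    . . . . . .
    . . . . . .
    . . . . . .
    X . . . . .
    . . . . . .
    . . . . . .
    . . . . . .
    . . . . . .
T3:
  2·area = 90  (B↔C swapped to make it positive)
  edge (0, 14)→(0, 5): d=(0,-9) top-left  bias=+0
  edge (0, 5)→(10, 2): d=(10,-3) top-left  bias=+0
  edge (10, 2)→(0, 14): d=(-10,12) right/bottom  bias=-1
    (3,1)@(7, 3): e=[63,1,26] → X
    (4,1)@(9, 3): e=[81,7,2] → X
    (5,1)@(11, 3): e=[99,13,-22] → .
    (0,2)@(1, 5): e=[9,3,78] → X
    (1,2)@(3, 5): e=[27,9,54] → X
    (2,2)@(5, 5): e=[45,15,30] → X
    (4,2)@(9, 5): e=[81,27,-18] → .
    (0,3)@(1, 7): e=[9,23,58] → X
    (3,3)@(7, 7): e=[63,41,-14] → .
    (0,4)@(1, 9): e=[9,43,38] → X
    (2,4)@(5, 9): e=[45,55,-10] → .
    (0,5)@(1, 11): e=[9,63,18] → X
  covered (12 px):
    . . . . . .
    . . . X X .
    X X X X . .
    X X X . . .
    X X . . . .
    X . . . . .
    . . . . . .
    . . . . . .
    . . . . . .
    . . . . . .
    . . . . . .
    . . . . . .
T4:
  2·area = 120
  edge (12, 10)→(12, 22): d=(0,12) right/bottom  bias=-1
  edge (12, 22)→(2, 20): d=(-10,-2) top-left  bias=+0
  edge (2, 20)→(12, 10): d=(10,-10) top-left  bias=+0
    (5,5)@(11, 11): e=[12,108,0] → X  [on edge]
    (4,6)@(9, 13): e=[36,84,0] → X  [on edge]
    (3,7)@(7, 15): e=[60,60,0] → X  [on edge]
    (2,8)@(5, 17): e=[84,36,0] → X  [on edge]
    (1,9)@(3, 19): e=[108,12,0] → X  [on edge]
    (0,10)@(1, 21): e=[132,-12,0] → .  [on edge]
    (1,10)@(3, 21): e=[108,-8,20] → .
    (2,10)@(5, 21): e=[84,-4,40] → .
    (3,10)@(7, 21): e=[60,0,60] → X  [on edge]
    (3,11)@(7, 23): e=[60,-20,80] → .
    (4,11)@(9, 23): e=[36,-16,100] → .
    (5,11)@(11, 23): e=[12,-12,120] → .
  covered (18 px):
    . . . . . .
    . . . . . .
    . . . . . .
    . . . . . .
    . . . . . .
    . . . . . X
    . . . . X X
    . . . X X X
    . . X X X X
    . X X X X X
    . . . X X X
    . . . . . .

Answer: [[4,3],[4,4],[4,5],[3,6],[3,7]]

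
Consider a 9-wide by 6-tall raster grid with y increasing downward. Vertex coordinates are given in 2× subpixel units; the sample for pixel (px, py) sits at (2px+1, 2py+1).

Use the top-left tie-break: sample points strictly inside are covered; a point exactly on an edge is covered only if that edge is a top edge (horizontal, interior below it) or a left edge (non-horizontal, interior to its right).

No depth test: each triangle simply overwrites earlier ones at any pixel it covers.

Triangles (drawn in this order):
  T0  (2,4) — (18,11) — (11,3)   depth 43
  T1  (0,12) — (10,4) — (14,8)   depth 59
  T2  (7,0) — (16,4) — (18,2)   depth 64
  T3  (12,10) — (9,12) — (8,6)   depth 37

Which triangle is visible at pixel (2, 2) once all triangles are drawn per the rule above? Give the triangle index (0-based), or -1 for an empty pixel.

T0:
  2·area = 79  (B↔C swapped to make it positive)
  edge (2, 4)→(11, 3): d=(9,-1) top-left  bias=+0
  edge (11, 3)→(18, 11): d=(7,8) right/bottom  bias=-1
  edge (18, 11)→(2, 4): d=(-16,-7) top-left  bias=+0
    (5,1)@(11, 3): e=[0,0,79] → ·  [on edge]
    (2,2)@(5, 5): e=[12,62,5] → #
    (3,2)@(7, 5): e=[14,46,19] → #
    (4,2)@(9, 5): e=[16,30,33] → #
    (5,2)@(11, 5): e=[18,14,47] → #
    (6,2)@(13, 5): e=[20,-2,61] → ·
    (2,3)@(5, 7): e=[30,76,-27] → ·
    (3,3)@(7, 7): e=[32,60,-13] → ·
    (4,3)@(9, 7): e=[34,44,1] → #
    (6,3)@(13, 7): e=[38,12,29] → #
    (7,3)@(15, 7): e=[40,-4,43] → ·
    (4,4)@(9, 9): e=[52,58,-31] → ·
  covered (8 px):
    · · · · · · · · ·
    · · · · · · · · ·
    · · # # # # · · ·
    · · · · # # # · ·
    · · · · · · · # ·
    · · · · · · · · ·
T1:
  2·area = 72
  edge (0, 12)→(10, 4): d=(10,-8) top-left  bias=+0
  edge (10, 4)→(14, 8): d=(4,4) right/bottom  bias=-1
  edge (14, 8)→(0, 12): d=(-14,4) right/bottom  bias=-1
    (3,0)@(7, 1): e=[-54,0,126] → ·  [on edge]
    (4,1)@(9, 3): e=[-18,0,90] → ·  [on edge]
    (4,2)@(9, 5): e=[2,8,62] → #
    (5,2)@(11, 5): e=[18,0,54] → ·  [on edge]
    (3,3)@(7, 7): e=[6,24,42] → #
    (5,3)@(11, 7): e=[38,8,26] → #
    (6,3)@(13, 7): e=[54,0,18] → ·  [on edge]
    (2,4)@(5, 9): e=[10,40,22] → #
    (5,4)@(11, 9): e=[58,16,-2] → ·
    (7,4)@(15, 9): e=[90,0,-18] → ·  [on edge]
    (1,5)@(3, 11): e=[14,56,2] → #
    (2,5)@(5, 11): e=[30,48,-6] → ·
    (8,5)@(17, 11): e=[126,0,-54] → ·  [on edge]
  covered (8 px):
    · · · · · · · · ·
    · · · · · · · · ·
    · · · · # · · · ·
    · · · # # # · · ·
    · · # # # · · · ·
    · # · · · · · · ·
T2:
  2·area = 26  (B↔C swapped to make it positive)
  edge (7, 0)→(18, 2): d=(11,2) right/bottom  bias=-1
  edge (18, 2)→(16, 4): d=(-2,2) right/bottom  bias=-1
  edge (16, 4)→(7, 0): d=(-9,-4) top-left  bias=+0
    (5,0)@(11, 1): e=[3,16,7] → #
    (6,0)@(13, 1): e=[-1,12,15] → ·
    (5,1)@(11, 3): e=[25,12,-11] → ·
    (7,1)@(15, 3): e=[17,4,5] → #
    (8,1)@(17, 3): e=[13,0,13] → ·  [on edge]
    (7,2)@(15, 5): e=[39,0,-13] → ·  [on edge]
    (6,3)@(13, 7): e=[65,0,-39] → ·  [on edge]
    (5,4)@(11, 9): e=[91,0,-65] → ·  [on edge]
    (4,5)@(9, 11): e=[117,0,-91] → ·  [on edge]
  covered (2 px):
    · · · · · # · · ·
    · · · · · · · # ·
    · · · · · · · · ·
    · · · · · · · · ·
    · · · · · · · · ·
    · · · · · · · · ·
T3:
  2·area = 20
  edge (12, 10)→(9, 12): d=(-3,2) right/bottom  bias=-1
  edge (9, 12)→(8, 6): d=(-1,-6) top-left  bias=+0
  edge (8, 6)→(12, 10): d=(4,4) right/bottom  bias=-1
    (1,0)@(3, 1): e=[45,-25,0] → ·  [on edge]
    (2,1)@(5, 3): e=[35,-15,0] → ·  [on edge]
    (3,2)@(7, 5): e=[25,-5,0] → ·  [on edge]
    (4,3)@(9, 7): e=[15,5,0] → ·  [on edge]
    (4,4)@(9, 9): e=[9,3,8] → #
    (5,4)@(11, 9): e=[5,15,0] → ·  [on edge]
    (4,5)@(9, 11): e=[3,1,16] → #
    (5,5)@(11, 11): e=[-1,13,8] → ·
    (6,5)@(13, 11): e=[-5,25,0] → ·  [on edge]
  covered (2 px):
    · · · · · · · · ·
    · · · · · · · · ·
    · · · · · · · · ·
    · · · · · · · · ·
    · · · · # · · · ·
    · · · · # · · · ·

Z-buffer (winner per pixel, '.' = empty):
  . . . . . 2 . . .
  . . . . . . . 2 .
  . . 0 0 1 0 . . .
  . . . 1 1 1 0 . .
  . . 1 1 3 . . 0 .
  . 1 . . 3 . . . .

Answer: 0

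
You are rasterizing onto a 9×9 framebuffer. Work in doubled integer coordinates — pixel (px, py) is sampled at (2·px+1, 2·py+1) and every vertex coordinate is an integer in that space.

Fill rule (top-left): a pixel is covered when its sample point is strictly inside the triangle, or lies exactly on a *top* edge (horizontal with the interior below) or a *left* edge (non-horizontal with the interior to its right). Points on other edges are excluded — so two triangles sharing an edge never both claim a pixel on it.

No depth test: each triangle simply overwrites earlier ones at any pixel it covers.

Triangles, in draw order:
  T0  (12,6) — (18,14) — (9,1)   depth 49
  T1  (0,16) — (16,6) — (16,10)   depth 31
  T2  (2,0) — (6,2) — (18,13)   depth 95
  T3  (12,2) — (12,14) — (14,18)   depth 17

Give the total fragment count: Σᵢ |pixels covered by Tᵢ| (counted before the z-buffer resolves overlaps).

T0:
  2·area = 6  (B↔C swapped to make it positive)
  edge (12, 6)→(9, 1): d=(-3,-5) top-left  bias=+0
  edge (9, 1)→(18, 14): d=(9,13) right/bottom  bias=-1
  edge (18, 14)→(12, 6): d=(-6,-8) top-left  bias=+0
    (4,0)@(9, 1): e=[0,0,6] → ·  [on edge]
    (6,3)@(13, 7): e=[2,2,2] → #
    (7,3)@(15, 7): e=[12,-24,18] → ·
    (6,4)@(13, 9): e=[-4,20,-10] → ·
    (7,5)@(15, 11): e=[0,12,-6] → ·  [on edge]
  covered (1 px):
    · · · · · · · · ·
    · · · · · · · · ·
    · · · · · · · · ·
    · · · · · · # · ·
    · · · · · · · · ·
    · · · · · · · · ·
    · · · · · · · · ·
    · · · · · · · · ·
    · · · · · · · · ·
T1:
  2·area = 64
  edge (0, 16)→(16, 6): d=(16,-10) top-left  bias=+0
  edge (16, 6)→(16, 10): d=(0,4) right/bottom  bias=-1
  edge (16, 10)→(0, 16): d=(-16,6) right/bottom  bias=-1
    (7,3)@(15, 7): e=[6,4,54] → #
    (8,3)@(17, 7): e=[26,-4,42] → ·
    (6,4)@(13, 9): e=[18,12,34] → #
    (8,4)@(17, 9): e=[58,-4,10] → ·
    (4,5)@(9, 11): e=[10,28,26] → #
    (5,5)@(11, 11): e=[30,20,14] → #
    (7,5)@(15, 11): e=[70,4,-10] → ·
    (2,6)@(5, 13): e=[2,44,18] → #
    (3,6)@(7, 13): e=[22,36,6] → #
    (4,6)@(9, 13): e=[42,28,-6] → ·
    (5,6)@(11, 13): e=[62,20,-18] → ·
    (6,6)@(13, 13): e=[82,12,-30] → ·
  covered (8 px):
    · · · · · · · · ·
    · · · · · · · · ·
    · · · · · · · · ·
    · · · · · · · # ·
    · · · · · · # # ·
    · · · · # # # · ·
    · · # # · · · · ·
    · · · · · · · · ·
    · · · · · · · · ·
T2:
  2·area = 20
  edge (2, 0)→(6, 2): d=(4,2) right/bottom  bias=-1
  edge (6, 2)→(18, 13): d=(12,11) right/bottom  bias=-1
  edge (18, 13)→(2, 0): d=(-16,-13) top-left  bias=+0
    (3,1)@(7, 3): e=[2,1,17] → #
    (4,1)@(9, 3): e=[-2,-21,43] → ·
    (3,2)@(7, 5): e=[10,25,-15] → ·
    (4,2)@(9, 5): e=[6,3,11] → #
    (5,2)@(11, 5): e=[2,-19,37] → ·
    (4,3)@(9, 7): e=[14,27,-21] → ·
    (5,3)@(11, 7): e=[10,5,5] → #
    (6,3)@(13, 7): e=[6,-17,31] → ·
    (5,4)@(11, 9): e=[18,29,-27] → ·
  covered (3 px):
    · · · · · · · · ·
    · · · # · · · · ·
    · · · · # · · · ·
    · · · · · # · · ·
    · · · · · · · · ·
    · · · · · · · · ·
    · · · · · · · · ·
    · · · · · · · · ·
    · · · · · · · · ·
T3:
  2·area = 24  (B↔C swapped to make it positive)
  edge (12, 2)→(14, 18): d=(2,16) right/bottom  bias=-1
  edge (14, 18)→(12, 14): d=(-2,-4) top-left  bias=+0
  edge (12, 14)→(12, 2): d=(0,-12) top-left  bias=+0
    (6,5)@(13, 11): e=[2,10,12] → #
    (7,5)@(15, 11): e=[-30,18,36] → ·
    (6,6)@(13, 13): e=[6,6,12] → #
    (7,6)@(15, 13): e=[-26,14,36] → ·
    (6,7)@(13, 15): e=[10,2,12] → #
    (7,7)@(15, 15): e=[-22,10,36] → ·
    (6,8)@(13, 17): e=[14,-2,12] → ·
  covered (3 px):
    · · · · · · · · ·
    · · · · · · · · ·
    · · · · · · · · ·
    · · · · · · · · ·
    · · · · · · · · ·
    · · · · · · # · ·
    · · · · · · # · ·
    · · · · · · # · ·
    · · · · · · · · ·

Answer: 15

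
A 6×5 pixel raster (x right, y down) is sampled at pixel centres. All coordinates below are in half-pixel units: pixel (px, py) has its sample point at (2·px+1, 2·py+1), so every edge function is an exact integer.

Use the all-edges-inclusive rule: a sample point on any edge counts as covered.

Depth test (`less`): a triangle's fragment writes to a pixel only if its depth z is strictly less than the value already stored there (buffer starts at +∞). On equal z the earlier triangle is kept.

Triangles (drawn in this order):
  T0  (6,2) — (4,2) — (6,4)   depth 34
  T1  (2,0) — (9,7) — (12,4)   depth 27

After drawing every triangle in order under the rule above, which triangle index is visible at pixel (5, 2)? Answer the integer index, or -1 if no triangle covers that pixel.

T0:
  2·area = 4  (B↔C swapped to make it positive)
  edge (6, 2)→(6, 4): d=(0,2) inclusive
  edge (6, 4)→(4, 2): d=(-2,-2) inclusive
  edge (4, 2)→(6, 2): d=(2,0) inclusive
    (1,0)@(3, 1): e=[6,0,-2] → ·  [on edge]
    (2,1)@(5, 3): e=[2,0,2] → █  [on edge]
    (3,1)@(7, 3): e=[-2,4,2] → ·
    (2,2)@(5, 5): e=[2,-4,6] → ·
    (3,2)@(7, 5): e=[-2,0,6] → ·  [on edge]
    (4,3)@(9, 7): e=[-6,0,10] → ·  [on edge]
    (5,4)@(11, 9): e=[-10,0,14] → ·  [on edge]
  covered (1 px):
    · · · · · ·
    · · █ · · ·
    · · · · · ·
    · · · · · ·
    · · · · · ·
T1:
  2·area = 42  (B↔C swapped to make it positive)
  edge (2, 0)→(12, 4): d=(10,4) inclusive
  edge (12, 4)→(9, 7): d=(-3,3) inclusive
  edge (9, 7)→(2, 0): d=(-7,-7) inclusive
    (1,0)@(3, 1): e=[6,36,0] → █  [on edge]
    (2,0)@(5, 1): e=[-2,30,14] → ·
    (1,1)@(3, 3): e=[26,30,-14] → ·
    (2,1)@(5, 3): e=[18,24,0] → █  [on edge]
    (3,1)@(7, 3): e=[10,18,14] → █
    (4,1)@(9, 3): e=[2,12,28] → █
    (5,1)@(11, 3): e=[-6,6,42] → ·
    (2,2)@(5, 5): e=[38,18,-14] → ·
    (3,2)@(7, 5): e=[30,12,0] → █  [on edge]
    (5,2)@(11, 5): e=[14,0,28] → █  [on edge]
    (3,3)@(7, 7): e=[50,6,-14] → ·
    (4,3)@(9, 7): e=[42,0,0] → █  [on edge]
    (3,4)@(7, 9): e=[70,0,-28] → ·  [on edge]
    (5,4)@(11, 9): e=[54,-12,0] → ·  [on edge]
  covered (8 px):
    · █ · · · ·
    · · █ █ █ ·
    · · · █ █ █
    · · · · █ ·
    · · · · · ·

Z-buffer (winner per pixel, '.' = empty):
  . 1 . . . .
  . . 1 1 1 .
  . . . 1 1 1
  . . . . 1 .
  . . . . . .

Answer: 1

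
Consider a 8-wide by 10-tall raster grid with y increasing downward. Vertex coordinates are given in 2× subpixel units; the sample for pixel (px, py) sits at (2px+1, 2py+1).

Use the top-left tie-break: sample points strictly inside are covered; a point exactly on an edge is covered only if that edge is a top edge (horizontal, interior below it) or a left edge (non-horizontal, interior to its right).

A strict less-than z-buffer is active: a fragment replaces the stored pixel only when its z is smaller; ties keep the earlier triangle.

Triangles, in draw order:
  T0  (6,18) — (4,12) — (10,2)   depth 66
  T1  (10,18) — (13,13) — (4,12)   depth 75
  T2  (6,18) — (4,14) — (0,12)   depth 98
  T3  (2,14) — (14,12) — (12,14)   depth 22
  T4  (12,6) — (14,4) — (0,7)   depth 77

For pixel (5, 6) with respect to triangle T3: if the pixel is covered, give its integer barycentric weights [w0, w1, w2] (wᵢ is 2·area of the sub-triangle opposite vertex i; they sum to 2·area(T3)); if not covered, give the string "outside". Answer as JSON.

T0:
  2·area = 56
  edge (6, 18)→(4, 12): d=(-2,-6) top-left  bias=+0
  edge (4, 12)→(10, 2): d=(6,-10) top-left  bias=+0
  edge (10, 2)→(6, 18): d=(-4,16) right/bottom  bias=-1
    (0,1)@(1, 3): e=[0,-84,140] → ·  [on edge]
    (4,2)@(9, 5): e=[44,8,4] → #
    (5,2)@(11, 5): e=[56,28,-28] → ·
    (3,3)@(7, 7): e=[28,0,28] → #  [on edge]
    (4,3)@(9, 7): e=[40,20,-4] → ·
    (1,4)@(3, 9): e=[0,-28,84] → ·  [on edge]
    (3,4)@(7, 9): e=[24,12,20] → #
    (4,4)@(9, 9): e=[36,32,-12] → ·
    (2,5)@(5, 11): e=[8,4,44] → #
    (4,5)@(9, 11): e=[32,44,-20] → ·
    (2,6)@(5, 13): e=[4,16,36] → #
    (4,6)@(9, 13): e=[28,56,-28] → ·
    (2,7)@(5, 15): e=[0,28,28] → #  [on edge]
    (0,8)@(1, 17): e=[-28,0,84] → ·  [on edge]
  covered (8 px):
    · · · · · · · ·
    · · · · · · · ·
    · · · · # · · ·
    · · · # · · · ·
    · · · # · · · ·
    · · # # · · · ·
    · · # # · · · ·
    · · # · · · · ·
    · · · · · · · ·
    · · · · · · · ·
T1:
  2·area = 48  (B↔C swapped to make it positive)
  edge (10, 18)→(4, 12): d=(-6,-6) top-left  bias=+0
  edge (4, 12)→(13, 13): d=(9,1) right/bottom  bias=-1
  edge (13, 13)→(10, 18): d=(-3,5) right/bottom  bias=-1
    (0,4)@(1, 9): e=[0,-24,72] → ·  [on edge]
    (1,5)@(3, 11): e=[0,-8,56] → ·  [on edge]
    (2,6)@(5, 13): e=[0,8,40] → #  [on edge]
    (3,6)@(7, 13): e=[12,6,30] → #
    (4,6)@(9, 13): e=[24,4,20] → #
    (5,6)@(11, 13): e=[36,2,10] → #
    (6,6)@(13, 13): e=[48,0,0] → ·  [on edge]
    (2,7)@(5, 15): e=[-12,26,34] → ·
    (3,7)@(7, 15): e=[0,24,24] → #  [on edge]
    (6,7)@(13, 15): e=[36,18,-6] → ·
    (3,8)@(7, 17): e=[-12,42,18] → ·
    (4,8)@(9, 17): e=[0,40,8] → #  [on edge]
    (5,9)@(11, 19): e=[0,56,-8] → ·  [on edge]
  covered (8 px):
    · · · · · · · ·
    · · · · · · · ·
    · · · · · · · ·
    · · · · · · · ·
    · · · · · · · ·
    · · · · · · · ·
    · · # # # # · ·
    · · · # # # · ·
    · · · · # · · ·
    · · · · · · · ·
T2:
  2·area = 12  (B↔C swapped to make it positive)
  edge (6, 18)→(0, 12): d=(-6,-6) top-left  bias=+0
  edge (0, 12)→(4, 14): d=(4,2) right/bottom  bias=-1
  edge (4, 14)→(6, 18): d=(2,4) right/bottom  bias=-1
    (0,6)@(1, 13): e=[0,2,10] → #  [on edge]
    (1,6)@(3, 13): e=[12,-2,2] → ·
    (0,7)@(1, 15): e=[-12,10,14] → ·
    (1,7)@(3, 15): e=[0,6,6] → #  [on edge]
    (2,7)@(5, 15): e=[12,2,-2] → ·
    (1,8)@(3, 17): e=[-12,14,10] → ·
    (2,8)@(5, 17): e=[0,10,2] → #  [on edge]
    (3,8)@(7, 17): e=[12,6,-6] → ·
    (2,9)@(5, 19): e=[-12,18,6] → ·
    (3,9)@(7, 19): e=[0,14,-2] → ·  [on edge]
  covered (3 px):
    · · · · · · · ·
    · · · · · · · ·
    · · · · · · · ·
    · · · · · · · ·
    · · · · · · · ·
    · · · · · · · ·
    # · · · · · · ·
    · # · · · · · ·
    · · # · · · · ·
    · · · · · · · ·
T3:
  2·area = 20
  edge (2, 14)→(14, 12): d=(12,-2) top-left  bias=+0
  edge (14, 12)→(12, 14): d=(-2,2) right/bottom  bias=-1
  edge (12, 14)→(2, 14): d=(-10,0) right/bottom  bias=-1
    (7,5)@(15, 11): e=[-10,0,30] → ·  [on edge]
    (4,6)@(9, 13): e=[2,8,10] → #
    (5,6)@(11, 13): e=[6,4,10] → #
    (6,6)@(13, 13): e=[10,0,10] → ·  [on edge]
    (4,7)@(9, 15): e=[26,4,-10] → ·
    (5,7)@(11, 15): e=[30,0,-10] → ·  [on edge]
    (4,8)@(9, 17): e=[50,0,-30] → ·  [on edge]
    (3,9)@(7, 19): e=[70,0,-50] → ·  [on edge]
  covered (2 px):
    · · · · · · · ·
    · · · · · · · ·
    · · · · · · · ·
    · · · · · · · ·
    · · · · · · · ·
    · · · · · · · ·
    · · · · # # · ·
    · · · · · · · ·
    · · · · · · · ·
    · · · · · · · ·
T4:
  2·area = 22  (B↔C swapped to make it positive)
  edge (12, 6)→(0, 7): d=(-12,1) right/bottom  bias=-1
  edge (0, 7)→(14, 4): d=(14,-3) top-left  bias=+0
  edge (14, 4)→(12, 6): d=(-2,2) right/bottom  bias=-1
    (7,1)@(15, 3): e=[33,-11,0] → ·  [on edge]
    (5,2)@(11, 5): e=[13,5,4] → #
    (6,2)@(13, 5): e=[11,11,0] → ·  [on edge]
    (5,3)@(11, 7): e=[-11,33,0] → ·  [on edge]
    (4,4)@(9, 9): e=[-33,55,0] → ·  [on edge]
    (3,5)@(7, 11): e=[-55,77,0] → ·  [on edge]
    (2,6)@(5, 13): e=[-77,99,0] → ·  [on edge]
    (1,7)@(3, 15): e=[-99,121,0] → ·  [on edge]
    (0,8)@(1, 17): e=[-121,143,0] → ·  [on edge]
  covered (1 px):
    · · · · · · · ·
    · · · · · · · ·
    · · · · · # · ·
    · · · · · · · ·
    · · · · · · · ·
    · · · · · · · ·
    · · · · · · · ·
    · · · · · · · ·
    · · · · · · · ·
    · · · · · · · ·

Answer: [4,10,6]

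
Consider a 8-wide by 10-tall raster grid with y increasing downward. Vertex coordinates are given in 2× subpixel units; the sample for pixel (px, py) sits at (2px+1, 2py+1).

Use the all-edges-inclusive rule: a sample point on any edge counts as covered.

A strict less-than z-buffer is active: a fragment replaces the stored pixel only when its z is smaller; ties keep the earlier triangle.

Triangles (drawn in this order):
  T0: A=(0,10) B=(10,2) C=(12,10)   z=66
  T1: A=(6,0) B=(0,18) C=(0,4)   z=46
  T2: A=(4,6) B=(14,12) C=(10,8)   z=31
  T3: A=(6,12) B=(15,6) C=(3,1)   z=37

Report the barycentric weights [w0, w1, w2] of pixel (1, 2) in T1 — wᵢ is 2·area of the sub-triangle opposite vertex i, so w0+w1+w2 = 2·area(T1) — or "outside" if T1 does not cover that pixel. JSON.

T0:
  2·area = 96
  edge (0, 10)→(10, 2): d=(10,-8) inclusive
  edge (10, 2)→(12, 10): d=(2,8) inclusive
  edge (12, 10)→(0, 10): d=(-12,0) inclusive
    (4,1)@(9, 3): e=[2,10,84] → █
    (5,1)@(11, 3): e=[18,-6,84] → ·
    (3,2)@(7, 5): e=[6,30,60] → █
    (5,2)@(11, 5): e=[38,-2,60] → ·
    (2,3)@(5, 7): e=[10,50,36] → █
    (5,3)@(11, 7): e=[58,2,36] → █
    (6,3)@(13, 7): e=[74,-14,36] → ·
    (1,4)@(3, 9): e=[14,70,12] → █
    (6,4)@(13, 9): e=[94,-10,12] → ·
    (1,5)@(3, 11): e=[34,74,-12] → ·
    (2,5)@(5, 11): e=[50,58,-12] → ·
    (3,5)@(7, 11): e=[66,42,-12] → ·
  covered (12 px):
    · · · · · · · ·
    · · · · █ · · ·
    · · · █ █ · · ·
    · · █ █ █ █ · ·
    · █ █ █ █ █ · ·
    · · · · · · · ·
    · · · · · · · ·
    · · · · · · · ·
    · · · · · · · ·
    · · · · · · · ·
T1:
  2·area = 84
  edge (6, 0)→(0, 18): d=(-6,18) inclusive
  edge (0, 18)→(0, 4): d=(0,-14) inclusive
  edge (0, 4)→(6, 0): d=(6,-4) inclusive
    (2,0)@(5, 1): e=[12,70,2] → █
    (3,0)@(7, 1): e=[-24,98,10] → ·
    (1,1)@(3, 3): e=[36,42,6] → █
    (2,1)@(5, 3): e=[0,70,14] → █  [on edge]
    (3,1)@(7, 3): e=[-36,98,22] → ·
    (0,2)@(1, 5): e=[60,14,10] → █
    (2,2)@(5, 5): e=[-12,70,26] → ·
    (0,3)@(1, 7): e=[48,14,22] → █
    (2,3)@(5, 7): e=[-24,70,38] → ·
    (0,4)@(1, 9): e=[36,14,34] → █
    (1,4)@(3, 9): e=[0,42,42] → █  [on edge]
    (2,4)@(5, 9): e=[-36,70,50] → ·
    (0,7)@(1, 15): e=[0,14,70] → █  [on edge]
  covered (12 px):
    · · █ · · · · ·
    · █ █ · · · · ·
    █ █ · · · · · ·
    █ █ · · · · · ·
    █ █ · · · · · ·
    █ · · · · · · ·
    █ · · · · · · ·
    █ · · · · · · ·
    · · · · · · · ·
    · · · · · · · ·
T2:
  2·area = 16  (B↔C swapped to make it positive)
  edge (4, 6)→(10, 8): d=(6,2) inclusive
  edge (10, 8)→(14, 12): d=(4,4) inclusive
  edge (14, 12)→(4, 6): d=(-10,-6) inclusive
    (1,0)@(3, 1): e=[-28,0,44] → ·  [on edge]
    (2,1)@(5, 3): e=[-20,0,36] → ·  [on edge]
    (0,2)@(1, 5): e=[0,24,-8] → ·  [on edge]
    (3,2)@(7, 5): e=[-12,0,28] → ·  [on edge]
    (3,3)@(7, 7): e=[0,8,8] → █  [on edge]
    (4,3)@(9, 7): e=[-4,0,20] → ·  [on edge]
    (3,4)@(7, 9): e=[12,16,-12] → ·
    (4,4)@(9, 9): e=[8,8,0] → █  [on edge]
    (5,4)@(11, 9): e=[4,0,12] → █  [on edge]
    (6,4)@(13, 9): e=[0,-8,24] → ·  [on edge]
    (4,5)@(9, 11): e=[20,16,-20] → ·
    (5,5)@(11, 11): e=[16,8,-8] → ·
    (6,5)@(13, 11): e=[12,0,4] → █  [on edge]
    (7,6)@(15, 13): e=[20,0,-4] → ·  [on edge]
  covered (4 px):
    · · · · · · · ·
    · · · · · · · ·
    · · · · · · · ·
    · · · █ · · · ·
    · · · · █ █ · ·
    · · · · · · █ ·
    · · · · · · · ·
    · · · · · · · ·
    · · · · · · · ·
    · · · · · · · ·
T3:
  2·area = 117  (B↔C swapped to make it positive)
  edge (6, 12)→(3, 1): d=(-3,-11) inclusive
  edge (3, 1)→(15, 6): d=(12,5) inclusive
  edge (15, 6)→(6, 12): d=(-9,6) inclusive
    (1,0)@(3, 1): e=[0,0,117] → █  [on edge]
    (2,0)@(5, 1): e=[22,-10,105] → ·
    (1,1)@(3, 3): e=[-6,24,99] → ·
    (2,1)@(5, 3): e=[16,14,87] → █
    (3,1)@(7, 3): e=[38,4,75] → █
    (4,1)@(9, 3): e=[60,-6,63] → ·
    (2,2)@(5, 5): e=[10,38,69] → █
    (4,2)@(9, 5): e=[54,18,45] → █
    (5,2)@(11, 5): e=[76,8,33] → █
    (6,2)@(13, 5): e=[98,-2,21] → ·
    (2,3)@(5, 7): e=[4,62,51] → █
    (6,3)@(13, 7): e=[92,22,3] → █
  covered (15 px):
    · █ · · · · · ·
    · · █ █ · · · ·
    · · █ █ █ █ · ·
    · · █ █ █ █ █ ·
    · · · █ █ · · ·
    · · · █ · · · ·
    · · · · · · · ·
    · · · · · · · ·
    · · · · · · · ·
    · · · · · · · ·

Final: [42,18,24]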